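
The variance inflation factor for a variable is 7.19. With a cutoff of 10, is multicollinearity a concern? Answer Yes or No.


Check: VIF = 7.19 vs threshold = 10.
Since 7.19 < 10, the answer is No.

No


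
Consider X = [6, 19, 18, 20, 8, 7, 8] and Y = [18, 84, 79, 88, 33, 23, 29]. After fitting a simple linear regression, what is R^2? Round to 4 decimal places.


Fit the OLS line: b0 = -10.1811, b1 = 4.9450.
SSres = 18.1260.
SStot = 5921.7143.
R^2 = 1 - 18.1260/5921.7143 = 0.9969.

0.9969


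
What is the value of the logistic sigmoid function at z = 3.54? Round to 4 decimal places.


First, exp(-3.5400) = 0.0290.
Then sigma(z) = 1/(1 + 0.0290) = 0.9718.

0.9718


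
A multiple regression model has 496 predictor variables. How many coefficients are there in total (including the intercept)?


Each predictor gets one coefficient, plus one intercept.
Total parameters = 496 + 1 = 497.

497


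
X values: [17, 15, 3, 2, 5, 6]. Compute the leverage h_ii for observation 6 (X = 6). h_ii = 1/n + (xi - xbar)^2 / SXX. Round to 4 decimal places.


Mean of X: xbar = 8.0000.
SXX = 204.0000.
For X = 6: h = 1/6 + (6 - 8.0000)^2/204.0000 = 0.1863.

0.1863


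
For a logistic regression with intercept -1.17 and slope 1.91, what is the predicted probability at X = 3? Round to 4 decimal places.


Linear predictor: z = -1.17 + 1.91 * 3 = 4.5600.
P = 1/(1 + exp(-4.5600)) = 1/(1 + 0.0105) = 0.9896.

0.9896


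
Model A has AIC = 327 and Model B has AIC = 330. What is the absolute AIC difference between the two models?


Absolute difference = |327 - 330| = 3.
The model with lower AIC (A) is preferred.

3


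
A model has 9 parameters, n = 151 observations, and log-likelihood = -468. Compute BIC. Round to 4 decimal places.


ln(151) = 5.017280.
k * ln(n) = 9 * 5.017280 = 45.155520.
-2L = 936.
BIC = 45.155520 + 936 = 981.155520, which rounds to 981.1555.

981.1555


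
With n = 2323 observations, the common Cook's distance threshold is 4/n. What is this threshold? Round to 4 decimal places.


The threshold is 4/n.
4/2323 = 0.0017.

0.0017


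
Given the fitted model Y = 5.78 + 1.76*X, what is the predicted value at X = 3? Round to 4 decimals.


Substitute X = 3 into the equation:
Y = 5.78 + 1.76 * 3 = 5.78 + 5.2800 = 11.0600.

11.0600


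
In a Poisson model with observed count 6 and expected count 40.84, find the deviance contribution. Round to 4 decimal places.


y/mu = 6/40.84 = 0.146915 (approx.), and ln(6/40.84) = -1.917903.
y * ln(y/mu) = 6 * -1.917903 = -11.507418.
y - mu = -34.84.
D = 2 * (-11.507418 - -34.84) = 46.665164, which rounds to 46.6652.

46.6652


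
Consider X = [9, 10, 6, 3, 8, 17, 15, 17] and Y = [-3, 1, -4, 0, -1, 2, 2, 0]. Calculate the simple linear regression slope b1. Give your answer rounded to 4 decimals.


First compute the means: xbar = 10.6250, ybar = -0.3750.
Then S_xx = sum((xi - xbar)^2) = 189.8750.
S_xy = sum((xi - xbar)(yi - ybar)) = 46.8750.
b1 = S_xy / S_xx = 46.8750 / 189.8750 = 0.2469.

0.2469


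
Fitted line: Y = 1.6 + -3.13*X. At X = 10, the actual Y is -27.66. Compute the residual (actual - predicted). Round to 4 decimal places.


Fitted value at X = 10 is yhat = 1.6 + -3.13*10 = -29.7000.
Residual = -27.66 - -29.7000 = 2.0400.

2.0400


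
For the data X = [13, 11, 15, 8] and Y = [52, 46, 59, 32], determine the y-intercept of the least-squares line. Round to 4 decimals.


First find the slope: b1 = 3.8224.
Means: xbar = 11.7500, ybar = 47.2500.
b0 = ybar - b1 * xbar = 47.2500 - 3.8224 * 11.7500 = 2.3364.

2.3364


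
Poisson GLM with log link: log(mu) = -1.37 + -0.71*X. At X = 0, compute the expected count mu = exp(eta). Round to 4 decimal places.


eta = -1.37 + -0.71 * 0 = -1.3700.
mu = exp(-1.3700) = 0.2541.

0.2541


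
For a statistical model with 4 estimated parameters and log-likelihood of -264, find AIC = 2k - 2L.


Compute:
2k = 2*4 = 8.
-2*loglik = -2*(-264) = 528.
AIC = 8 + 528 = 536.

536


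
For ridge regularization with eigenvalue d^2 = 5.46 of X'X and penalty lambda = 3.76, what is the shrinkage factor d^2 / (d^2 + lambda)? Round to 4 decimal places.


Compute the denominator: 5.46 + 3.76 = 9.2200.
Shrinkage factor = 5.46 / 9.2200 = 0.5922.

0.5922


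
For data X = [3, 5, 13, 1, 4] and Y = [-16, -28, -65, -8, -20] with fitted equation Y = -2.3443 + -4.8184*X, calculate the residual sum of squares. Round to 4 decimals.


For each point, residual = actual - predicted.
Residuals: [0.7995, -1.5637, -0.0165, -0.8373, 1.6179].
Sum of squared residuals = 6.4033.

6.4033


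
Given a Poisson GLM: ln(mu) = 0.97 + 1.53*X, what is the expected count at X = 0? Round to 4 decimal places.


Linear predictor: eta = 0.97 + (1.53)(0) = 0.9700.
Expected count: mu = exp(0.9700) = 2.6379.

2.6379


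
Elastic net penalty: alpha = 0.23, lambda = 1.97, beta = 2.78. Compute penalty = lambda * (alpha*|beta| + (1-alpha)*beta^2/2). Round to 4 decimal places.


L1 component = 0.23 * |2.78| = 0.6394.
L2 component = 0.77 * 2.78^2 / 2 = 2.9754.
Penalty = 1.97 * (0.6394 + 2.9754) = 1.97 * 3.6148 = 7.1212.

7.1212


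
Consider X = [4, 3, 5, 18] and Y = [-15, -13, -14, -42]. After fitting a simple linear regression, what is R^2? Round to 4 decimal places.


The fitted line is Y = -6.1510 + -1.9799*X.
SSres = 5.9396, SStot = 590.0000.
R^2 = 1 - SSres/SStot = 0.9899.

0.9899


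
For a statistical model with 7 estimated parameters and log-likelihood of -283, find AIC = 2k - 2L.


AIC = 2k - 2*loglik = 2(7) - 2(-283).
= 14 + 566 = 580.

580


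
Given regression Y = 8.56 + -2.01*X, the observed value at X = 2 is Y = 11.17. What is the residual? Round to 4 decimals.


Predicted = 8.56 + -2.01 * 2 = 4.5400.
Residual = 11.17 - 4.5400 = 6.6300.

6.6300


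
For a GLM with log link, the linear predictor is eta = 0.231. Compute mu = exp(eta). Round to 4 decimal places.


mu = exp(eta) = exp(0.231).
= 1.2599.

1.2599


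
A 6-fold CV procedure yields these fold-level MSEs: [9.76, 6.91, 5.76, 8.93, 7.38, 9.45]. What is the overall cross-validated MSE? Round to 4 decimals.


Total MSE across folds = 48.1900.
CV-MSE = 48.1900/6 = 8.0317.

8.0317


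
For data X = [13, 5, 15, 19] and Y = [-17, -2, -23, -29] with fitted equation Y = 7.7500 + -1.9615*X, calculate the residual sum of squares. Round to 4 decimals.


For each point, residual = actual - predicted.
Residuals: [0.7495, 0.0575, -1.3275, 0.5185].
Sum of squared residuals = 2.5962.

2.5962


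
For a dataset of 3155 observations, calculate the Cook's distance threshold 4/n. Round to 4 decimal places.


Cook's distance cutoff = 4/n = 4/3155.
= 0.0013.

0.0013


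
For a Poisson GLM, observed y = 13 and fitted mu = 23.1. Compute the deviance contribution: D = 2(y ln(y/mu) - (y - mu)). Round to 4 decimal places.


First: ln(13/23.1) = -0.574883.
Then: 13 * -0.574883 = -7.473479.
y - mu = 13 - 23.1 = -10.1.
D = 2(-7.473479 - -10.1) = 5.253042, which rounds to 5.2530.

5.2530


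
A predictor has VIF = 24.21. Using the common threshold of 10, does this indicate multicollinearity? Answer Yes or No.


Check: VIF = 24.21 vs threshold = 10.
Since 24.21 >= 10, the answer is Yes.

Yes


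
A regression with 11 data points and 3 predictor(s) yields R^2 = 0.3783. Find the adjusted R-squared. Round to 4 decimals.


Adjusted R^2 = 1 - (1 - R^2) * (n-1)/(n-p-1).
(1 - R^2) = 0.6217.
(n-1)/(n-p-1) = 10/7.
(1 - R^2) * (n-1) = 0.6217 * 10 = 6.2170.
Divide by (n-p-1): 6.2170 / 7 = 0.8881.
Adj R^2 = 1 - 0.8881 = 0.1119.

0.1119


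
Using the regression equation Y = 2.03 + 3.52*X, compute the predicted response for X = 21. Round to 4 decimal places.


Substitute X = 21 into the equation:
Y = 2.03 + 3.52 * 21 = 2.03 + 73.9200 = 75.9500.

75.9500


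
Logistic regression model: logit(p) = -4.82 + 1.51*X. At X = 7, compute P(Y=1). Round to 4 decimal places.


Compute z = -4.82 + (1.51)(7) = 5.7500.
exp(-z) = 0.0032.
P = 1/(1 + 0.0032) = 0.9968.

0.9968


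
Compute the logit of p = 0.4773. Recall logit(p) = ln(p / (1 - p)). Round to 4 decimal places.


1 - p = 0.5227.
p/(1-p) = 0.9131.
logit = ln(0.9131) = -0.0909.

-0.0909


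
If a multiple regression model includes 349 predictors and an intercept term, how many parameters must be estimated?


Including the intercept, the model has 349 predictor coefficients + 1 intercept.
Total = 350.

350


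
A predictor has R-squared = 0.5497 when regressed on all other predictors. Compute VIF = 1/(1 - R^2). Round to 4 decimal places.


Denominator: 1 - 0.5497 = 0.4503.
VIF = 1 / 0.4503 = 2.2207.

2.2207


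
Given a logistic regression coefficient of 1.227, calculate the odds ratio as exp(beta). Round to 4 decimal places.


Odds ratio = exp(beta) = exp(1.227).
= 3.4110.

3.4110


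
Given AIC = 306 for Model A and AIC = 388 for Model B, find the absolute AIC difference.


Compute |306 - 388| = 82.
Model A has the smaller AIC.

82


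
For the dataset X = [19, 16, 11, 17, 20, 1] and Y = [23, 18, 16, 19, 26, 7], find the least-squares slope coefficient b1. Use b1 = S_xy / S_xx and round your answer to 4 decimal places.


First compute the means: xbar = 14.0000, ybar = 18.1667.
Then S_xx = sum((xi - xbar)^2) = 252.0000.
S_xy = sum((xi - xbar)(yi - ybar)) = 225.0000.
b1 = S_xy / S_xx = 225.0000 / 252.0000 = 0.8929.

0.8929


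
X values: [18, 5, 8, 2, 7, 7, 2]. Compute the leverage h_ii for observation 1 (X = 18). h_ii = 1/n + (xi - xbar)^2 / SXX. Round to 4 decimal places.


Compute xbar = 7.0000 with n = 7 observations.
SXX = 176.0000.
Leverage = 1/7 + (18 - 7.0000)^2/176.0000 = 0.8304.

0.8304


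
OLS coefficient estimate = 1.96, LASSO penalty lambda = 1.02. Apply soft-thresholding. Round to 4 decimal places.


Absolute value: |1.96| = 1.96.
Compare to lambda = 1.02.
Since |beta| > lambda, coefficient = sign(beta)*(|beta| - lambda) = 0.9400.

0.9400


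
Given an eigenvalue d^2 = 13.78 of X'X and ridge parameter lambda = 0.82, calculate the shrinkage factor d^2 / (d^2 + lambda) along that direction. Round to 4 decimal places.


Compute the denominator: 13.78 + 0.82 = 14.6000.
Shrinkage factor = 13.78 / 14.6000 = 0.9438.

0.9438


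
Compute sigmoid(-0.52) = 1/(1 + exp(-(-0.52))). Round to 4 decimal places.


Compute exp(0.5200) = 1.6820.
Sigmoid = 1 / (1 + 1.6820) = 1 / 2.6820 = 0.3729.

0.3729


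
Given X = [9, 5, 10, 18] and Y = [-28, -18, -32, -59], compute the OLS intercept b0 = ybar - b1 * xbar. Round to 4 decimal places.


First find the slope: b1 = -3.2079.
Means: xbar = 10.5000, ybar = -34.2500.
b0 = ybar - b1 * xbar = -34.2500 - -3.2079 * 10.5000 = -0.5674.

-0.5674


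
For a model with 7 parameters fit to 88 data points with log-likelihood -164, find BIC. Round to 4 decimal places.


k * ln(n) = 7 * ln(88) = 7 * 4.477337 = 31.341359.
-2 * loglik = -2 * (-164) = 328.
BIC = 31.341359 + 328 = 359.341359, which rounds to 359.3414.

359.3414


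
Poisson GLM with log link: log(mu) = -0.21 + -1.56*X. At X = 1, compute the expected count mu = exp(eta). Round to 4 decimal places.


eta = -0.21 + -1.56 * 1 = -1.7700.
mu = exp(-1.7700) = 0.1703.

0.1703


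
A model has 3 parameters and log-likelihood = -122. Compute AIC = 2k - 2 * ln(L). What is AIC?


Compute:
2k = 2*3 = 6.
-2*loglik = -2*(-122) = 244.
AIC = 6 + 244 = 250.

250


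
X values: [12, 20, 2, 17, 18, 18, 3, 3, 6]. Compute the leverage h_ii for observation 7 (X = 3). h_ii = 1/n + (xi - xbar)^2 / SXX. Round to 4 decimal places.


Mean of X: xbar = 11.0000.
SXX = 450.0000.
For X = 3: h = 1/9 + (3 - 11.0000)^2/450.0000 = 0.2533.

0.2533


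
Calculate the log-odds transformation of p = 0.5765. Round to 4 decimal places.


1 - p = 0.4235.
p/(1-p) = 1.3613.
logit = ln(1.3613) = 0.3084.

0.3084


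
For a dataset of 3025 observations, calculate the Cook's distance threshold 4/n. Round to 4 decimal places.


Cook's distance cutoff = 4/n = 4/3025.
= 0.0013.

0.0013


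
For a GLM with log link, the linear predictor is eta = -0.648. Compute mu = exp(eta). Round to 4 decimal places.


Apply the inverse link:
mu = e^-0.648 = 0.5231.

0.5231


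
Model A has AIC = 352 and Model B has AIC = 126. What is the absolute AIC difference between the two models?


Absolute difference = |352 - 126| = 226.
The model with lower AIC (B) is preferred.

226


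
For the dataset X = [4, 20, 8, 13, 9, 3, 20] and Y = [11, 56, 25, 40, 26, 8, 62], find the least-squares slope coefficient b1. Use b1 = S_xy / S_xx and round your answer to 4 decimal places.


Calculate xbar = 11.0000, ybar = 32.5714.
S_xx = 292.0000, S_xy = 874.0000.
Using b1 = S_xy / S_xx = 874.0000 / 292.0000, we get b1 = 2.9932.

2.9932


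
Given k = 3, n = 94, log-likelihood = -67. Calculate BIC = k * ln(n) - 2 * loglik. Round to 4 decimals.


Compute k*ln(n) = 3*ln(94) = 3*4.543295 = 13.629885.
Then -2*loglik = 134.
BIC = 13.629885 + 134 = 147.629885, which rounds to 147.6299.

147.6299


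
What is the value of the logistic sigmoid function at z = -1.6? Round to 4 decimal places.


First, exp(1.6000) = 4.9530.
Then sigma(z) = 1/(1 + 4.9530) = 0.1680.

0.1680


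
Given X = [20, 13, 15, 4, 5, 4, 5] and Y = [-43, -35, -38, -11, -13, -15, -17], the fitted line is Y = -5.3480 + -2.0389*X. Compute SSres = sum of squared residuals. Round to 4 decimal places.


Compute predicted values, then residuals = yi - yhat_i.
Residuals: [3.1260, -3.1463, -2.0685, 2.5036, 2.5425, -1.4964, -1.4575].
SSres = sum(residual^2) = 41.0456.

41.0456


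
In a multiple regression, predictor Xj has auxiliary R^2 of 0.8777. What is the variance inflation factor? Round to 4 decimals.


Using VIF = 1/(1 - R^2_j):
1 - 0.8777 = 0.1223.
VIF = 8.1766.

8.1766


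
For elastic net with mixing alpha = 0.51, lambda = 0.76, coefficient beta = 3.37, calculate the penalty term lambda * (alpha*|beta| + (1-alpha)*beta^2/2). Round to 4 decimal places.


L1 component = 0.51 * |3.37| = 1.7187.
L2 component = 0.49 * 3.37^2 / 2 = 2.7824.
Penalty = 0.76 * (1.7187 + 2.7824) = 0.76 * 4.5011 = 3.4209.

3.4209


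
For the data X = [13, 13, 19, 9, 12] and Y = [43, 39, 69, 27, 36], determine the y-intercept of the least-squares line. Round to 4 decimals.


First find the slope: b1 = 4.3030.
Means: xbar = 13.2000, ybar = 42.8000.
b0 = ybar - b1 * xbar = 42.8000 - 4.3030 * 13.2000 = -14.0000.

-14.0000


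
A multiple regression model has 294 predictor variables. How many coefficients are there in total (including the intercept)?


Total coefficients = number of predictors + 1 (for the intercept).
= 294 + 1 = 295.

295


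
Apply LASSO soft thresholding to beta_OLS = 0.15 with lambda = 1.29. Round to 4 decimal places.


|beta_OLS| = 0.15.
lambda = 1.29.
Since |beta| <= lambda, the coefficient is set to 0.
Result = 0.0000.

0.0000


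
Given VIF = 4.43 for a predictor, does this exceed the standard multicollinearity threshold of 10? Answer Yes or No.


Compare VIF = 4.43 to the threshold of 10.
4.43 < 10, so the answer is No.

No


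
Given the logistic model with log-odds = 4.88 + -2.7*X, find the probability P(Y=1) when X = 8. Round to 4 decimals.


z = 4.88 + -2.7 * 8 = -16.7200.
Sigmoid: P = 1 / (1 + exp(16.7200)) = 0.0000.

0.0000


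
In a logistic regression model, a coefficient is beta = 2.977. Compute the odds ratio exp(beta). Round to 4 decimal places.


The odds ratio is computed as:
OR = e^(2.977) = 19.6288.

19.6288


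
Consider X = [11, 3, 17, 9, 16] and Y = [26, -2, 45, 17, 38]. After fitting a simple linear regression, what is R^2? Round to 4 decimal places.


Fit the OLS line: b0 = -11.4783, b1 = 3.2391.
SSres = 11.4348.
SStot = 1362.8000.
R^2 = 1 - 11.4348/1362.8000 = 0.9916.

0.9916


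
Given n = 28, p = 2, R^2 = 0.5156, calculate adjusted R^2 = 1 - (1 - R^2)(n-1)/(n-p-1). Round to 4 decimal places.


Plug in: Adj R^2 = 1 - (1 - 0.5156) * 27/25.
= 1 - 0.4844 * 27/25
= 1 - 13.0788 / 25
= 1 - 0.5232 = 0.4768.

0.4768


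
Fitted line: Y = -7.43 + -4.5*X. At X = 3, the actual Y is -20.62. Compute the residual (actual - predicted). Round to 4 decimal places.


Fitted value at X = 3 is yhat = -7.43 + -4.5*3 = -20.9300.
Residual = -20.62 - -20.9300 = 0.3100.

0.3100


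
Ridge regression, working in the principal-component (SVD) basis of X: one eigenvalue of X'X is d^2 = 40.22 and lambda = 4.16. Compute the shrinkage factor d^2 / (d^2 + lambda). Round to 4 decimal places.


d^2 + lambda = 40.22 + 4.16 = 44.3800.
Shrinkage factor = 40.22/44.3800 = 0.9063.

0.9063


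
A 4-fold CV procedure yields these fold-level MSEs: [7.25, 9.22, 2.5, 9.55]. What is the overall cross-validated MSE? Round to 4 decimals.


Total MSE across folds = 28.5200.
CV-MSE = 28.5200/4 = 7.1300.

7.1300


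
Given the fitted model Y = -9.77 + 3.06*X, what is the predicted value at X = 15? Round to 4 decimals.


Plug X = 15 into Y = -9.77 + 3.06*X:
Y = -9.77 + 45.9000 = 36.1300.

36.1300


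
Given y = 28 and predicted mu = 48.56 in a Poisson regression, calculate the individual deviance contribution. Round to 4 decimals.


First: ln(28/48.56) = -0.550596.
Then: 28 * -0.550596 = -15.416688.
y - mu = 28 - 48.56 = -20.56.
D = 2(-15.416688 - -20.56) = 10.286624, which rounds to 10.2866.

10.2866


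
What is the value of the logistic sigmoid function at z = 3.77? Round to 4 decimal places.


exp(-3.7700) = 0.0231.
1 + exp(-z) = 1.0231.
sigmoid = 1/1.0231 = 0.9775.

0.9775


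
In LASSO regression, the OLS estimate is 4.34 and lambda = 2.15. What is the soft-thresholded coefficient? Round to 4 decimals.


Check: |4.34| = 4.34 vs lambda = 2.15.
Since |beta| > lambda, coefficient = sign(beta)*(|beta| - lambda) = 2.1900.
Soft-thresholded coefficient = 2.1900.

2.1900


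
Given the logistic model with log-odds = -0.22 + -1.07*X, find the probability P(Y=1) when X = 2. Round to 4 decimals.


Compute z = -0.22 + (-1.07)(2) = -2.3600.
exp(-z) = 10.5910.
P = 1/(1 + 10.5910) = 0.0863.

0.0863


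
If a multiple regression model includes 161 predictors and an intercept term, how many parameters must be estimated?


Total coefficients = number of predictors + 1 (for the intercept).
= 161 + 1 = 162.

162


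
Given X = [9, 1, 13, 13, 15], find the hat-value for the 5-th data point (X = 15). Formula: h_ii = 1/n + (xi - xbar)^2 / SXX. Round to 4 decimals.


Compute xbar = 10.2000 with n = 5 observations.
SXX = 124.8000.
Leverage = 1/5 + (15 - 10.2000)^2/124.8000 = 0.3846.

0.3846


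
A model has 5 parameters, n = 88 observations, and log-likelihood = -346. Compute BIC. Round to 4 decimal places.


Compute k*ln(n) = 5*ln(88) = 5*4.477337 = 22.386685.
Then -2*loglik = 692.
BIC = 22.386685 + 692 = 714.386685, which rounds to 714.3867.

714.3867


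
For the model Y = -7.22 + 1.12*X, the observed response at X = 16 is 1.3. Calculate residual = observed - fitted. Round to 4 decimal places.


Compute yhat = -7.22 + (1.12)(16) = 10.7000.
Residual = actual - predicted = 1.3 - 10.7000 = -9.4000.

-9.4000


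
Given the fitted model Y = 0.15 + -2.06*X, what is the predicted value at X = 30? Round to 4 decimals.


Substitute X = 30 into the equation:
Y = 0.15 + -2.06 * 30 = 0.15 + -61.8000 = -61.6500.

-61.6500


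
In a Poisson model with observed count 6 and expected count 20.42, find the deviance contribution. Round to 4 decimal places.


y/mu = 6/20.42 = 0.293830 (approx.), and ln(6/20.42) = -1.224755.
y * ln(y/mu) = 6 * -1.224755 = -7.348530.
y - mu = -14.42.
D = 2 * (-7.348530 - -14.42) = 14.142940, which rounds to 14.1429.

14.1429


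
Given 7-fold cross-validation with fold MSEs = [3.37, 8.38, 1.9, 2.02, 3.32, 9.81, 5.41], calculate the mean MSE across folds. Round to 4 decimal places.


Total MSE across folds = 34.2100.
CV-MSE = 34.2100/7 = 4.8871.

4.8871


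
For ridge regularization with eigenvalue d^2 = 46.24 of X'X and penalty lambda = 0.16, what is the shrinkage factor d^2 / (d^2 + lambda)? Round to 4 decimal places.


d^2 + lambda = 46.24 + 0.16 = 46.4000.
Shrinkage factor = 46.24/46.4000 = 0.9966.

0.9966


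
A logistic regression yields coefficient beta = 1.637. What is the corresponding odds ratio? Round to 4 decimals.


exp(1.637) = 5.1397.
So the odds ratio is 5.1397.

5.1397


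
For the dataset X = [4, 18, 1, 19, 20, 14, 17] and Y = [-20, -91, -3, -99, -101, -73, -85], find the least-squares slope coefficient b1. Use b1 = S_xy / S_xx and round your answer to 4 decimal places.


First compute the means: xbar = 13.2857, ybar = -67.4286.
Then S_xx = sum((xi - xbar)^2) = 351.4286.
S_xy = sum((xi - xbar)(yi - ybar)) = -1818.1429.
b1 = S_xy / S_xx = -1818.1429 / 351.4286 = -5.1736.

-5.1736


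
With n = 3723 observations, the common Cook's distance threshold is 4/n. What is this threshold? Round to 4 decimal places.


The threshold is 4/n.
4/3723 = 0.0011.

0.0011


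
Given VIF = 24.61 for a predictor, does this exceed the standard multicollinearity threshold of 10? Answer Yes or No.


Compare VIF = 24.61 to the threshold of 10.
24.61 >= 10, so the answer is Yes.

Yes


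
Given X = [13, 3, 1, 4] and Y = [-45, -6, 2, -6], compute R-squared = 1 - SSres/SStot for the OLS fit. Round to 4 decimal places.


After computing the OLS fit (b0=7.0796, b1=-3.9676):
SSres = 10.6608, SStot = 1344.7500.
R^2 = 1 - 10.6608/1344.7500 = 0.9921.

0.9921


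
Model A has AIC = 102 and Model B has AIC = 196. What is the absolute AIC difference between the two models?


Absolute difference = |102 - 196| = 94.
The model with lower AIC (A) is preferred.

94


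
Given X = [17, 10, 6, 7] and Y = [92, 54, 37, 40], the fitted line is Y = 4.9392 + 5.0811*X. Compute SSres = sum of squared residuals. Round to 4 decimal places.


Predicted values from Y = 4.9392 + 5.0811*X.
Residuals: [0.6821, -1.7502, 1.5742, -0.5069].
SSres = 6.2635.

6.2635


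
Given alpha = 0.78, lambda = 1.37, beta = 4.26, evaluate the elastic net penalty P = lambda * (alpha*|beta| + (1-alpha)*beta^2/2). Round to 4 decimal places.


Compute:
L1 = 0.78 * 4.26 = 3.3228.
L2 = 0.22 * 4.26^2 / 2 = 1.9962.
Penalty = 1.37 * (3.3228 + 1.9962) = 7.2871.

7.2871


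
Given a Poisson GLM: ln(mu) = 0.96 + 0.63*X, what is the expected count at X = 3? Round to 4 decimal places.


eta = 0.96 + 0.63 * 3 = 2.8500.
mu = exp(2.8500) = 17.2878.

17.2878


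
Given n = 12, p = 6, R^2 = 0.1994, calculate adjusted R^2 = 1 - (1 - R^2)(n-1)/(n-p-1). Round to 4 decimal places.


Using the formula:
(1 - 0.1994) = 0.8006.
Multiply by 11/5: 0.8006 * 11 = 8.8066, then 8.8066 / 5 = 1.7613.
Adj R^2 = 1 - 1.7613 = -0.7613.

-0.7613


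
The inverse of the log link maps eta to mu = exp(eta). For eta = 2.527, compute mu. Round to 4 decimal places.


Apply the inverse link:
mu = e^2.527 = 12.5159.

12.5159


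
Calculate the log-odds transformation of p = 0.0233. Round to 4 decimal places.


The odds are p/(1-p) = 0.0233 / 0.9767 = 0.0239.
logit(p) = ln(0.0239) = -3.7357.

-3.7357


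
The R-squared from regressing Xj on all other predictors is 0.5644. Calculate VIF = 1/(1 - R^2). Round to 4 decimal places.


VIF = 1 / (1 - 0.5644).
= 1 / 0.4356 = 2.2957.

2.2957


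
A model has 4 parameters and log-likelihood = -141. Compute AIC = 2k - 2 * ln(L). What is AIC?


AIC = 2*4 - 2*(-141).
= 8 + 282 = 290.

290


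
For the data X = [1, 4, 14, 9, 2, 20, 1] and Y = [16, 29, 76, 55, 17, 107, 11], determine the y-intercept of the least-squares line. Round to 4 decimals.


Compute b1 = 4.9175 from the OLS formula.
With xbar = 7.2857 and ybar = 44.4286, the intercept is:
b0 = 44.4286 - 4.9175 * 7.2857 = 8.6008.

8.6008


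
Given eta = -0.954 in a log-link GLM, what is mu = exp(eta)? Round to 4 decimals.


The inverse log link gives:
mu = exp(-0.954) = 0.3852.

0.3852


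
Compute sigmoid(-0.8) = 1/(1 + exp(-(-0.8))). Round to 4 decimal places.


exp(0.8000) = 2.2255.
1 + exp(-z) = 3.2255.
sigmoid = 1/3.2255 = 0.3100.

0.3100


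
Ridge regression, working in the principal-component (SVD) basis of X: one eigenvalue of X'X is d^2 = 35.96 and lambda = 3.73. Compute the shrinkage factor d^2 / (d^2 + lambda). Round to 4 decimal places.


Denominator = d^2 + lambda = 35.96 + 3.73 = 39.6900.
Shrinkage = 35.96 / 39.6900 = 0.9060.

0.9060


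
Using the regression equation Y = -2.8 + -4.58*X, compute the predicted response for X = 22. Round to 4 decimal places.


Predicted value:
Y = -2.8 + (-4.58)(22) = -2.8 + -100.7600 = -103.5600.

-103.5600


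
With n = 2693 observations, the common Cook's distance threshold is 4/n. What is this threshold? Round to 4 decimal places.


Using the rule of thumb:
Threshold = 4 / 2693 = 0.0015.

0.0015


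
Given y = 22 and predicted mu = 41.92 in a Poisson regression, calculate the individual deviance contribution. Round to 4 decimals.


First: ln(22/41.92) = -0.644721.
Then: 22 * -0.644721 = -14.183862.
y - mu = 22 - 41.92 = -19.92.
D = 2(-14.183862 - -19.92) = 11.472276, which rounds to 11.4723.

11.4723


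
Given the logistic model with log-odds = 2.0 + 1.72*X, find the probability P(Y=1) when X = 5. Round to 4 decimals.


z = 2.0 + 1.72 * 5 = 10.6000.
Sigmoid: P = 1 / (1 + exp(-10.6000)) = 1.0000.

1.0000


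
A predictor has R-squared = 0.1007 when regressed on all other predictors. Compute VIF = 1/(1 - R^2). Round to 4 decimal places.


Using VIF = 1/(1 - R^2_j):
1 - 0.1007 = 0.8993.
VIF = 1.1120.

1.1120


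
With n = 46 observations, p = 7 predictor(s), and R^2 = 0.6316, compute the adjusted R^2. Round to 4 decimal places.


Using the formula:
(1 - 0.6316) = 0.3684.
Multiply by 45/38: 0.3684 * 45 = 16.5780, then 16.5780 / 38 = 0.4363.
Adj R^2 = 1 - 0.4363 = 0.5637.

0.5637


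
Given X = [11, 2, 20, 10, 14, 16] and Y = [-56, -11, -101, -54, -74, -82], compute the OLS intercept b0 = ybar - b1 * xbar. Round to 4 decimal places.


First find the slope: b1 = -5.0150.
Means: xbar = 12.1667, ybar = -63.0000.
b0 = ybar - b1 * xbar = -63.0000 - -5.0150 * 12.1667 = -1.9841.

-1.9841


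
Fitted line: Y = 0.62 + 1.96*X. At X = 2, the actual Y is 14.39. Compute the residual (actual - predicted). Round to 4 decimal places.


Predicted = 0.62 + 1.96 * 2 = 4.5400.
Residual = 14.39 - 4.5400 = 9.8500.

9.8500


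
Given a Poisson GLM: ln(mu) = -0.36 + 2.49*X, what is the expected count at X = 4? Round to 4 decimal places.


Compute eta = -0.36 + 2.49 * 4 = 9.6000.
Apply inverse link: mu = e^9.6000 = 14764.7816.

14764.7816


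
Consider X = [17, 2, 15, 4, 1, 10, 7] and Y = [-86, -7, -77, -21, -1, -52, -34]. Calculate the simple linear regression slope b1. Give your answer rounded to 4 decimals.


The sample means are xbar = 8.0000 and ybar = -39.7143.
Compute S_xx = 236.0000 and S_xy = -1250.0000.
Slope b1 = S_xy / S_xx = -1250.0000 / 236.0000 = -5.2966.

-5.2966


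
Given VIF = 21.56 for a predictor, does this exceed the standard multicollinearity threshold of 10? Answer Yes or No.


Compare VIF = 21.56 to the threshold of 10.
21.56 >= 10, so the answer is Yes.

Yes


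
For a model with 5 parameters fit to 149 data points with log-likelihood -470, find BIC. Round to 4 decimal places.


k * ln(n) = 5 * ln(149) = 5 * 5.003946 = 25.019730.
-2 * loglik = -2 * (-470) = 940.
BIC = 25.019730 + 940 = 965.019730, which rounds to 965.0197.

965.0197


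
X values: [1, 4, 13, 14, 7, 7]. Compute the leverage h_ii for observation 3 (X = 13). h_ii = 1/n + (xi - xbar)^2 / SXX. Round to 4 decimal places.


Mean of X: xbar = 7.6667.
SXX = 127.3333.
For X = 13: h = 1/6 + (13 - 7.6667)^2/127.3333 = 0.3901.

0.3901


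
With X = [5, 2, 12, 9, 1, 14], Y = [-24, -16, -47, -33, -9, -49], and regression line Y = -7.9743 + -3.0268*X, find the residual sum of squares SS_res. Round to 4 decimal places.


Predicted values from Y = -7.9743 + -3.0268*X.
Residuals: [-0.8917, -1.9721, -2.7041, 2.2155, 2.0011, 1.3495].
SSres = 22.7305.

22.7305


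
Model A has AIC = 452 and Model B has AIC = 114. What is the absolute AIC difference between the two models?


Compute |452 - 114| = 338.
Model B has the smaller AIC.

338


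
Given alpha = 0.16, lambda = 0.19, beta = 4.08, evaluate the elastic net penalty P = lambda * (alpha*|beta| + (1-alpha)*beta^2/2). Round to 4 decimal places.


alpha * |beta| = 0.16 * 4.08 = 0.6528.
(1-alpha) * beta^2/2 = 0.84 * 16.6464/2 = 6.9915.
Total = 0.19 * (0.6528 + 6.9915) = 1.4524.

1.4524


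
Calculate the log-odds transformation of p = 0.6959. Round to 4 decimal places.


Compute the odds: 0.6959/0.3041 = 2.2884.
Take the natural log: ln(2.2884) = 0.8278.

0.8278


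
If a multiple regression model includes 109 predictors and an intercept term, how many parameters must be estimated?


Total coefficients = number of predictors + 1 (for the intercept).
= 109 + 1 = 110.

110


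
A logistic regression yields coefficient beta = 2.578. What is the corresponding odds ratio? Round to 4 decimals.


The odds ratio is computed as:
OR = e^(2.578) = 13.1708.

13.1708


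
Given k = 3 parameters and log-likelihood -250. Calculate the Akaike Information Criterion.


Compute:
2k = 2*3 = 6.
-2*loglik = -2*(-250) = 500.
AIC = 6 + 500 = 506.

506


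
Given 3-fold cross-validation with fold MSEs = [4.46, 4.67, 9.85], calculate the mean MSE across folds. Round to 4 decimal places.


Add all fold MSEs: 18.9800.
Divide by k = 3: 18.9800/3 = 6.3267.

6.3267


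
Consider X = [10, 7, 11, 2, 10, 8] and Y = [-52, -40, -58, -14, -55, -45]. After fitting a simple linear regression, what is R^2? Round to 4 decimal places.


Fit the OLS line: b0 = -4.8889, b1 = -4.8889.
SSres = 7.3333.
SStot = 1298.0000.
R^2 = 1 - 7.3333/1298.0000 = 0.9944.

0.9944


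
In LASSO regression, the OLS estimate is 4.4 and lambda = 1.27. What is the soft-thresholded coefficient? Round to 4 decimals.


Absolute value: |4.4| = 4.4.
Compare to lambda = 1.27.
Since |beta| > lambda, coefficient = sign(beta)*(|beta| - lambda) = 3.1300.

3.1300


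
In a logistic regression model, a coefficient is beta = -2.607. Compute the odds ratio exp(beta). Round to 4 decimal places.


The odds ratio is computed as:
OR = e^(-2.607) = 0.0738.

0.0738


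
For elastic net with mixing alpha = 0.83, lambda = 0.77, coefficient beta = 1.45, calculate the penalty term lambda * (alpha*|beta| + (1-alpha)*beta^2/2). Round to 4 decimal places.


Compute:
L1 = 0.83 * 1.45 = 1.2035.
L2 = 0.17 * 1.45^2 / 2 = 0.1787.
Penalty = 0.77 * (1.2035 + 0.1787) = 1.0643.

1.0643


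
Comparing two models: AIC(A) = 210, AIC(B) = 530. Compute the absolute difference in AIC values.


Absolute difference = |210 - 530| = 320.
The model with lower AIC (A) is preferred.

320


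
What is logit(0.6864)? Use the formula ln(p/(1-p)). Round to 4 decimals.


Compute the odds: 0.6864/0.3136 = 2.1888.
Take the natural log: ln(2.1888) = 0.7833.

0.7833


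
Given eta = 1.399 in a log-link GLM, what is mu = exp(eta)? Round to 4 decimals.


The inverse log link gives:
mu = exp(1.399) = 4.0511.

4.0511


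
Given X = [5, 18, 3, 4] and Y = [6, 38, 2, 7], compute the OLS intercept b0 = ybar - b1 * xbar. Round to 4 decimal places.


The slope is b1 = 2.3523.
Sample means are xbar = 7.5000 and ybar = 13.2500.
Intercept: b0 = 13.2500 - (2.3523)(7.5000) = -4.3926.

-4.3926


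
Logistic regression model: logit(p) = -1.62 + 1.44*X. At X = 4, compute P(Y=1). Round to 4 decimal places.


Linear predictor: z = -1.62 + 1.44 * 4 = 4.1400.
P = 1/(1 + exp(-4.1400)) = 1/(1 + 0.0159) = 0.9843.

0.9843


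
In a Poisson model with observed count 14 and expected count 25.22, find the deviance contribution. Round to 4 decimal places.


Compute y*ln(y/mu) = 14*ln(14/25.22) = 14*-0.588580 = -8.240120.
y - mu = -11.22.
D = 2*(-8.240120 - (-11.22)) = 5.959760, which rounds to 5.9598.

5.9598


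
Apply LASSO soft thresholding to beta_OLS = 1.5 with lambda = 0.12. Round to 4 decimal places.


|beta_OLS| = 1.5.
lambda = 0.12.
Since |beta| > lambda, coefficient = sign(beta)*(|beta| - lambda) = 1.3800.
Result = 1.3800.

1.3800


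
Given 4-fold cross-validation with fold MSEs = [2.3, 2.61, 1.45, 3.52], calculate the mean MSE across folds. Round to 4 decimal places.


Sum of fold MSEs = 9.8800.
Average = 9.8800 / 4 = 2.4700.

2.4700


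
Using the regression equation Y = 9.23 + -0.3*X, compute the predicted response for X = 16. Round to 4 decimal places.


Substitute X = 16 into the equation:
Y = 9.23 + -0.3 * 16 = 9.23 + -4.8000 = 4.4300.

4.4300


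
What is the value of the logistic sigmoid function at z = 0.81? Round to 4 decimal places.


exp(-0.8100) = 0.4449.
1 + exp(-z) = 1.4449.
sigmoid = 1/1.4449 = 0.6921.

0.6921


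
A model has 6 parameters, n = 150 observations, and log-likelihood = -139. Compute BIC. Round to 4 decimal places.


ln(150) = 5.010635.
k * ln(n) = 6 * 5.010635 = 30.063810.
-2L = 278.
BIC = 30.063810 + 278 = 308.063810, which rounds to 308.0638.

308.0638


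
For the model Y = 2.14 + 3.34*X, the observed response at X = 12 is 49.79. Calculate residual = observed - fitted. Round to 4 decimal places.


Fitted value at X = 12 is yhat = 2.14 + 3.34*12 = 42.2200.
Residual = 49.79 - 42.2200 = 7.5700.

7.5700


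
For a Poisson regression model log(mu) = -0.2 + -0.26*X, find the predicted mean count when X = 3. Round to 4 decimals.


Compute eta = -0.2 + -0.26 * 3 = -0.9800.
Apply inverse link: mu = e^-0.9800 = 0.3753.

0.3753


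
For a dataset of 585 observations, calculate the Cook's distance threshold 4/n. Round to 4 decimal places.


The threshold is 4/n.
4/585 = 0.0068.

0.0068


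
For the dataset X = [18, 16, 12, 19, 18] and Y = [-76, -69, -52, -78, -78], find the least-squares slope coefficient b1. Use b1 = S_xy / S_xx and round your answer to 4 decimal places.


Calculate xbar = 16.6000, ybar = -70.6000.
S_xx = 31.2000, S_xy = -122.2000.
Using b1 = S_xy / S_xx = -122.2000 / 31.2000, we get b1 = -3.9167.

-3.9167


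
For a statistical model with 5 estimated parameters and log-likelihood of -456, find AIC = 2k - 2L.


AIC = 2k - 2*loglik = 2(5) - 2(-456).
= 10 + 912 = 922.

922


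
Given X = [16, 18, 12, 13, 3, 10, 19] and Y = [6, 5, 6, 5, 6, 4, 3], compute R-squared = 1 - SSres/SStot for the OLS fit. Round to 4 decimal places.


After computing the OLS fit (b0=6.2278, b1=-0.0944):
SSres = 6.3944, SStot = 8.0000.
R^2 = 1 - 6.3944/8.0000 = 0.2007.

0.2007


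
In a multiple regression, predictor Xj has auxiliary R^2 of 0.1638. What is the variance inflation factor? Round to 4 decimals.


VIF = 1 / (1 - 0.1638).
= 1 / 0.8362 = 1.1959.

1.1959


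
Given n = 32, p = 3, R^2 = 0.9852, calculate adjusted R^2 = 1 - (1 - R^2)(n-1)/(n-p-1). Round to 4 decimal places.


Using the formula:
(1 - 0.9852) = 0.0148.
Multiply by 31/28: 0.0148 * 31 = 0.4588, then 0.4588 / 28 = 0.0164.
Adj R^2 = 1 - 0.0164 = 0.9836.

0.9836


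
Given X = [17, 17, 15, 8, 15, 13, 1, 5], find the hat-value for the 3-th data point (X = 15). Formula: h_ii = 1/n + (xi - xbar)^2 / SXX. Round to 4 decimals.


Compute xbar = 11.3750 with n = 8 observations.
SXX = 251.8750.
Leverage = 1/8 + (15 - 11.3750)^2/251.8750 = 0.1772.

0.1772


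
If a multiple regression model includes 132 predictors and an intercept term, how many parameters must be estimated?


Including the intercept, the model has 132 predictor coefficients + 1 intercept.
Total = 133.

133


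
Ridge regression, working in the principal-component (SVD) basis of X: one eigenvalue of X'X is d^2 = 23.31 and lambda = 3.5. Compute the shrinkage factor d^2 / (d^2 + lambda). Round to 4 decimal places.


d^2 + lambda = 23.31 + 3.5 = 26.8100.
Shrinkage factor = 23.31/26.8100 = 0.8695.

0.8695


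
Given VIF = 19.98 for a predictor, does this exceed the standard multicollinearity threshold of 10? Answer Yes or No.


Check: VIF = 19.98 vs threshold = 10.
Since 19.98 >= 10, the answer is Yes.

Yes


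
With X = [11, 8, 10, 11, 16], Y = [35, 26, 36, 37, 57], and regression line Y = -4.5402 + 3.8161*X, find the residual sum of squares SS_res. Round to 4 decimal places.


Compute predicted values, then residuals = yi - yhat_i.
Residuals: [-2.4369, 0.0114, 2.3792, -0.4369, 0.4826].
SSres = sum(residual^2) = 12.0230.

12.0230


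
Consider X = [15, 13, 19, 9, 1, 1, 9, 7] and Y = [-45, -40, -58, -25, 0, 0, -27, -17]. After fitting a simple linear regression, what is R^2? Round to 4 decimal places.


Fit the OLS line: b0 = 3.6155, b1 = -3.2557.
SSres = 8.9594.
SStot = 3014.0000.
R^2 = 1 - 8.9594/3014.0000 = 0.9970.

0.9970


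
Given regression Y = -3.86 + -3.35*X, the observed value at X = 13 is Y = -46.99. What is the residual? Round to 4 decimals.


Compute yhat = -3.86 + (-3.35)(13) = -47.4100.
Residual = actual - predicted = -46.99 - -47.4100 = 0.4200.

0.4200


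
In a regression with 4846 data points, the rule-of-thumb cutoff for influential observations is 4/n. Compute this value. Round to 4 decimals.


The threshold is 4/n.
4/4846 = 0.0008.

0.0008


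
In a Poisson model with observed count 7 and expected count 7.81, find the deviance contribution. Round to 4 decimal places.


Compute y*ln(y/mu) = 7*ln(7/7.81) = 7*-0.109495 = -0.766465.
y - mu = -0.81.
D = 2*(-0.766465 - (-0.81)) = 0.087070, which rounds to 0.0871.

0.0871


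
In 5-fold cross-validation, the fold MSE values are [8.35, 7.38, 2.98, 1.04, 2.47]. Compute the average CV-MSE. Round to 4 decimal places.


Total MSE across folds = 22.2200.
CV-MSE = 22.2200/5 = 4.4440.

4.4440


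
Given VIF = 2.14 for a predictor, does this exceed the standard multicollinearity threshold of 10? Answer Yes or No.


Check: VIF = 2.14 vs threshold = 10.
Since 2.14 < 10, the answer is No.

No


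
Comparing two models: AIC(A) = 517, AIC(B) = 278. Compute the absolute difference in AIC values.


Compute |517 - 278| = 239.
Model B has the smaller AIC.

239


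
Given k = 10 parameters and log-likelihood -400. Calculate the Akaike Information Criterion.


AIC = 2k - 2*loglik = 2(10) - 2(-400).
= 20 + 800 = 820.

820


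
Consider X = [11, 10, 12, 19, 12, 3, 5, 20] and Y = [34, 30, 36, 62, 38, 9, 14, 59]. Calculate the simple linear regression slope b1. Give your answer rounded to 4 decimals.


First compute the means: xbar = 11.5000, ybar = 35.2500.
Then S_xx = sum((xi - xbar)^2) = 246.0000.
S_xy = sum((xi - xbar)(yi - ybar)) = 774.0000.
b1 = S_xy / S_xx = 774.0000 / 246.0000 = 3.1463.

3.1463


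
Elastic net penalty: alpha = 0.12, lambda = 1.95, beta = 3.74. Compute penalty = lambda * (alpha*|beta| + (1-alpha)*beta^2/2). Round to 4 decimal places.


Compute:
L1 = 0.12 * 3.74 = 0.4488.
L2 = 0.88 * 3.74^2 / 2 = 6.1545.
Penalty = 1.95 * (0.4488 + 6.1545) = 12.8765.

12.8765


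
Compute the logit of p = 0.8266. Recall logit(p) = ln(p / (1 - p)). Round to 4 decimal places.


The odds are p/(1-p) = 0.8266 / 0.1734 = 4.7670.
logit(p) = ln(4.7670) = 1.5617.

1.5617


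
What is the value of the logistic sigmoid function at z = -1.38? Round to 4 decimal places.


First, exp(1.3800) = 3.9749.
Then sigma(z) = 1/(1 + 3.9749) = 0.2010.

0.2010


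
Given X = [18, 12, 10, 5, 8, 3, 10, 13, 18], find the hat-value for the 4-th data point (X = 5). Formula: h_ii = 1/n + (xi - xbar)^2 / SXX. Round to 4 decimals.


n = 9, xbar = 10.7778.
SXX = sum((xi - xbar)^2) = 213.5556.
h = 1/9 + (5 - 10.7778)^2 / 213.5556 = 0.2674.

0.2674


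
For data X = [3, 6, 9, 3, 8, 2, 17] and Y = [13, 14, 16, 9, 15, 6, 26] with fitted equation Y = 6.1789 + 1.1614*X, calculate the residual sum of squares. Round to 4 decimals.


Compute predicted values, then residuals = yi - yhat_i.
Residuals: [3.3369, 0.8527, -0.6315, -0.6631, -0.4701, -2.5017, 0.0773].
SSres = sum(residual^2) = 19.1860.

19.1860
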